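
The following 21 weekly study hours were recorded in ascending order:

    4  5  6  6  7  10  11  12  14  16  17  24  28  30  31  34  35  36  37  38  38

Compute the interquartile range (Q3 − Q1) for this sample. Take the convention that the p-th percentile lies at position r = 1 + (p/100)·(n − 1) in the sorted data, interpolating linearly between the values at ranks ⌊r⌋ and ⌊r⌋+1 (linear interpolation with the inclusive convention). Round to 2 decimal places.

n = 21.
P25: r = 6 (integer) → 10.
P75: r = 16 (integer) → 34.
Difference: 34 − 10 = 24.

24.00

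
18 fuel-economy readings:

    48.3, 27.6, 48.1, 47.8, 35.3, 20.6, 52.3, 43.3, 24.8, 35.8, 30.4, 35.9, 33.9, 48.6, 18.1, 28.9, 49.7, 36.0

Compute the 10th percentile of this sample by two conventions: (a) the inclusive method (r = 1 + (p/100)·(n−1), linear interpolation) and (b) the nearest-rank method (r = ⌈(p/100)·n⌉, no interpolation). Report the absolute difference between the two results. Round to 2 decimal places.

Sorted: 18.1, 20.6, 24.8, 27.6, 28.9, 30.4, 33.9, 35.3, 35.8, 35.9, 36.0, 43.3, 47.8, 48.1, 48.3, 48.6, 49.7, 52.3.
n = 18.
(a) r = 2.7; between ranks 2 (20.6) and 3 (24.8): 23.54.
(b) the nearest-rank method: rank 2 → 20.6.
|23.54 − 20.6| = 2.94.

2.94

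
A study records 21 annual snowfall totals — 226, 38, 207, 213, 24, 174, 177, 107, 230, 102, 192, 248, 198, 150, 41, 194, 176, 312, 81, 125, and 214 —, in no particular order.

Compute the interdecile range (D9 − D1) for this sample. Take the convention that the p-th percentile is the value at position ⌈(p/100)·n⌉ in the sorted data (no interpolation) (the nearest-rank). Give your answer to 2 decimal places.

Sorted: 24, 38, 41, 81, 102, 107, 125, 150, 174, 176, 177, 192, 194, 198, 207, 213, 214, 226, 230, 248, 312.
n = 21.
P10: rank ⌈10/100·21⌉ = 3 → 41.
P90: rank ⌈90/100·21⌉ = 19 → 230.
Difference: 230 − 41 = 189.

189.00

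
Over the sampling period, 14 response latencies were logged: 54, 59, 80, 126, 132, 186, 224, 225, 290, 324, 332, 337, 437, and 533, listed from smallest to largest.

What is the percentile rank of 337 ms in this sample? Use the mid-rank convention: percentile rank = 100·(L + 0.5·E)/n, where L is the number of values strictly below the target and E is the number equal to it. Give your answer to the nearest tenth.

82.1

Count below 337: L = 11; count equal: E = 1; n = 14.
Percentile rank = 100·(11 + 0.5·1)/14 = 100·11.5/14 = 82.14.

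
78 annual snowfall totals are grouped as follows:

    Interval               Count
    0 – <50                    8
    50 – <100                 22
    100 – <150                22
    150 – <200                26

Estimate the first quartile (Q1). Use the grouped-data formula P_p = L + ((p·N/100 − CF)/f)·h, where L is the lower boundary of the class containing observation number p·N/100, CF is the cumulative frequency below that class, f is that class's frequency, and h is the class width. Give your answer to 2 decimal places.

N = 78; target position k = 25/100 · 78 = 19.5.
Cumulative frequencies: 8, 30, 52, 78.
Observation 19.5 falls in the class 50 – <100.
L = 50, CF = 8, f = 22, h = 50.
P25 = 50 + ((19.5 − 8)/22)·50 = 50 + 26.1364 = 76.1364.

76.14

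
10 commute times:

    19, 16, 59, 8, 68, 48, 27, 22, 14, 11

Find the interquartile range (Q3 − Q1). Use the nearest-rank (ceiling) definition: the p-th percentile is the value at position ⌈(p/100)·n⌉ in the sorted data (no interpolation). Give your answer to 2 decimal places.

34.00

Sorted: 8, 11, 14, 16, 19, 22, 27, 48, 59, 68.
n = 10.
P25: rank ⌈25/100·10⌉ = 3 → 14.
P75: rank ⌈75/100·10⌉ = 8 → 48.
Difference: 48 − 14 = 34.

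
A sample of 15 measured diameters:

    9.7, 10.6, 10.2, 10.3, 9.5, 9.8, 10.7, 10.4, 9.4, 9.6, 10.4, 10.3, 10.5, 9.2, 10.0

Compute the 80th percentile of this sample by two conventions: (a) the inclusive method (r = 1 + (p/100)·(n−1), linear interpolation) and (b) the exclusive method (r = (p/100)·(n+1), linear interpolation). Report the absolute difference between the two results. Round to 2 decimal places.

Sorted: 9.2, 9.4, 9.5, 9.6, 9.7, 9.8, 10.0, 10.2, 10.3, 10.3, 10.4, 10.4, 10.5, 10.6, 10.7.
n = 15.
(a) r = 12.2; between ranks 12 (10.4) and 13 (10.5): 10.42.
(b) r = 12.8; between ranks 12 (10.4) and 13 (10.5): 10.48.
|10.42 − 10.48| = 0.06.

0.06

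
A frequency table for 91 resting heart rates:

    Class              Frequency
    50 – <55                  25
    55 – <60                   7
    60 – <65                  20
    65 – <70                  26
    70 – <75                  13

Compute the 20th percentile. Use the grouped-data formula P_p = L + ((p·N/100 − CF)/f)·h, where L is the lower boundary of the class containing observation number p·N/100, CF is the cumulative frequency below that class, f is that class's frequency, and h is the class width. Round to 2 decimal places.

53.64

N = 91; target position k = 20/100 · 91 = 18.2.
Cumulative frequencies: 25, 32, 52, 78, 91.
Observation 18.2 falls in the class 50 – <55.
L = 50, CF = 0, f = 25, h = 5.
P20 = 50 + ((18.2 − 0)/25)·5 = 50 + 3.64 = 53.64.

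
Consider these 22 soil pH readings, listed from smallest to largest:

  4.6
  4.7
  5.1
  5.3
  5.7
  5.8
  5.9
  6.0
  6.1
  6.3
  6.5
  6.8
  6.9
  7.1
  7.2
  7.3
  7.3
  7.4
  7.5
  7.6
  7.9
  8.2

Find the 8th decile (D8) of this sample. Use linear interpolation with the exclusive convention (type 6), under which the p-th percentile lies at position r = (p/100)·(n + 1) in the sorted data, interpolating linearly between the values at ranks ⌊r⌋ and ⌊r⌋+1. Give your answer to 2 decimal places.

7.44

n = 22.
r = (80/100)·(22 + 1) = 18.4.
Rank 18 is 7.4 and rank 19 is 7.5.
Interpolate: 7.4 + 0.4·(7.5 − 7.4) = 7.4 + 0.4·0.1 = 7.44.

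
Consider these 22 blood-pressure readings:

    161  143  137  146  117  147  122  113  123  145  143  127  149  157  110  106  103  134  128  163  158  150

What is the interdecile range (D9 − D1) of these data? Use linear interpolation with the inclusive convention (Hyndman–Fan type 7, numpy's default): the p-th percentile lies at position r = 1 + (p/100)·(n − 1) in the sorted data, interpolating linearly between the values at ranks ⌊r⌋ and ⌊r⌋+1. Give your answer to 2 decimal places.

Sorted: 103, 106, 110, 113, 117, 122, 123, 127, 128, 134, 137, 143, 143, 145, 146, 147, 149, 150, 157, 158, 161, 163.
n = 22.
P10: r = 3.1; ranks 3–4 are 110, 113; interpolating gives 110.3.
P90: r = 19.9; ranks 19–20 are 157, 158; interpolating gives 157.9.
Difference: 157.9 − 110.3 = 47.6.

47.60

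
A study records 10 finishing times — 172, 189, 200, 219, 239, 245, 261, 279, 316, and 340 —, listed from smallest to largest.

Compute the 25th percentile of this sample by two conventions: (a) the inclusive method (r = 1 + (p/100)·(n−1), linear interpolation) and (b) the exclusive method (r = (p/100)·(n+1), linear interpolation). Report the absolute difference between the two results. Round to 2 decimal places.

n = 10.
(a) r = 3.25; between ranks 3 (200) and 4 (219): 204.75.
(b) r = 2.75; between ranks 2 (189) and 3 (200): 197.25.
|204.75 − 197.25| = 7.5.

7.50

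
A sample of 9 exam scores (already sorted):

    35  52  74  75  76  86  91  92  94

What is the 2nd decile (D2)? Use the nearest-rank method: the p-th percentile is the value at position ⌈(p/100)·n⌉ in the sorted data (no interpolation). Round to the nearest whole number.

52

n = 9.
Position = ⌈20/100 · 9⌉ = ⌈1.8⌉ = 2.
The value at rank 2 is 52.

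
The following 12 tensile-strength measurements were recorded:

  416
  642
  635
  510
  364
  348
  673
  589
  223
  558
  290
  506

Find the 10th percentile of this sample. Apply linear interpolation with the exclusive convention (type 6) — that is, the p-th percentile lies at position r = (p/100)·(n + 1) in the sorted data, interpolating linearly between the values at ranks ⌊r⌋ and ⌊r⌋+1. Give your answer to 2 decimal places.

Sorted: 223, 290, 348, 364, 416, 506, 510, 558, 589, 635, 642, 673.
n = 12.
r = (10/100)·(12 + 1) = 1.3.
Rank 1 is 223 and rank 2 is 290.
Interpolate: 223 + 0.3·(290 − 223) = 223 + 0.3·67 = 243.1.

243.10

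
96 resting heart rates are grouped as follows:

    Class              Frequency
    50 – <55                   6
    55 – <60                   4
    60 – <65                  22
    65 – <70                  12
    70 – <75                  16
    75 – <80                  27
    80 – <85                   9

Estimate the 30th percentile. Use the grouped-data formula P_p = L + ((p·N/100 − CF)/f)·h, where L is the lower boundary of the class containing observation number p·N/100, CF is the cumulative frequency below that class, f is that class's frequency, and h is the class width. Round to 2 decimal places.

64.27

N = 96; target position k = 30/100 · 96 = 28.8.
Cumulative frequencies: 6, 10, 32, 44, 60, 87, 96.
Observation 28.8 falls in the class 60 – <65.
L = 60, CF = 10, f = 22, h = 5.
P30 = 60 + ((28.8 − 10)/22)·5 = 60 + 4.27273 = 64.2727.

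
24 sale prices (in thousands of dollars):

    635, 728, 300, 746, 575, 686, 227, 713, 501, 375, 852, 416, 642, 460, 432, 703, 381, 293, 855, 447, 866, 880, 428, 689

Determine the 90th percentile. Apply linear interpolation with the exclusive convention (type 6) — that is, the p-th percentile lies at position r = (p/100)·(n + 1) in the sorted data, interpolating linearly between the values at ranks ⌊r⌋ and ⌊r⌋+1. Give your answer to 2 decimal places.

Sorted: 227, 293, 300, 375, 381, 416, 428, 432, 447, 460, 501, 575, 635, 642, 686, 689, 703, 713, 728, 746, 852, 855, 866, 880.
n = 24.
r = (90/100)·(24 + 1) = 22.5.
Rank 22 is 855 and rank 23 is 866.
Interpolate: 855 + 0.5·(866 − 855) = 855 + 0.5·11 = 860.5.

860.50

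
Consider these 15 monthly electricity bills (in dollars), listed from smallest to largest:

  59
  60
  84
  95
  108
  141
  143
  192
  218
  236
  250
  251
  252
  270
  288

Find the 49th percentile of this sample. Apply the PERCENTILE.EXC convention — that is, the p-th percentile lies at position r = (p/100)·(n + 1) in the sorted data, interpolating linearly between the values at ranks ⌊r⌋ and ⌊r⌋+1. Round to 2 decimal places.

n = 15.
r = (49/100)·(15 + 1) = 7.84.
Rank 7 is 143 and rank 8 is 192.
Interpolate: 143 + 0.84·(192 − 143) = 143 + 0.84·49 = 184.16.

184.16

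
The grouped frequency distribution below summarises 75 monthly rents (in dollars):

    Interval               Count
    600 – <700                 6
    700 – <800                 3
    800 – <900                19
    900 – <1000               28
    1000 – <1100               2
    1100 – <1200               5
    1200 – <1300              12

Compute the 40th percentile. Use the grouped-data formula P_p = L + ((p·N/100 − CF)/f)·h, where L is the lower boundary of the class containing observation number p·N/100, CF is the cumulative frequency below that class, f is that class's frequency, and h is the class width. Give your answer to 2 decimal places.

907.14

N = 75; target position k = 40/100 · 75 = 30.
Cumulative frequencies: 6, 9, 28, 56, 58, 63, 75.
Observation 30 falls in the class 900 – <1000.
L = 900, CF = 28, f = 28, h = 100.
P40 = 900 + ((30 − 28)/28)·100 = 900 + 7.14286 = 907.143.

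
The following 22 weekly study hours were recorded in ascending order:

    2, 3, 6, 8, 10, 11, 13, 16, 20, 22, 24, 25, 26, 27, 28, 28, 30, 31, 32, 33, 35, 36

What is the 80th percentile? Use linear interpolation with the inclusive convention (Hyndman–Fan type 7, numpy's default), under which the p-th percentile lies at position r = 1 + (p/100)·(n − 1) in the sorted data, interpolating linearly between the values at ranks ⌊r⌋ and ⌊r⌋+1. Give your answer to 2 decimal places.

30.80

n = 22.
r = 1 + (80/100)·(22 − 1) = 1 + 16.8 = 17.8.
Rank 17 is 30 and rank 18 is 31.
Interpolate: 30 + 0.8·(31 − 30) = 30 + 0.8·1 = 30.8.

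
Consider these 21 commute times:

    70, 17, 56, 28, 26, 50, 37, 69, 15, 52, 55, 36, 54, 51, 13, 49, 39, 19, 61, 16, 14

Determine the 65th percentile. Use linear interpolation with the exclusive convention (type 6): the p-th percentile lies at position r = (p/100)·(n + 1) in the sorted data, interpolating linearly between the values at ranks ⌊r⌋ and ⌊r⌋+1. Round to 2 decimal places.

Sorted: 13, 14, 15, 16, 17, 19, 26, 28, 36, 37, 39, 49, 50, 51, 52, 54, 55, 56, 61, 69, 70.
n = 21.
r = (65/100)·(21 + 1) = 14.3.
Rank 14 is 51 and rank 15 is 52.
Interpolate: 51 + 0.3·(52 − 51) = 51 + 0.3·1 = 51.3.

51.30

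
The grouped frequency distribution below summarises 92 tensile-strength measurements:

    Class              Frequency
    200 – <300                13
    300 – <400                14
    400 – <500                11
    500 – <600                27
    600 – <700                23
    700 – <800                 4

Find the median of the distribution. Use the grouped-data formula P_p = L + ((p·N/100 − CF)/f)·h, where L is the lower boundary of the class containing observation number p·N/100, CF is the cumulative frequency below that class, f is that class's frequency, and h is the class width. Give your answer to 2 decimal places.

N = 92; target position k = 50/100 · 92 = 46.
Cumulative frequencies: 13, 27, 38, 65, 88, 92.
Observation 46 falls in the class 500 – <600.
L = 500, CF = 38, f = 27, h = 100.
P50 = 500 + ((46 − 38)/27)·100 = 500 + 29.6296 = 529.63.

529.63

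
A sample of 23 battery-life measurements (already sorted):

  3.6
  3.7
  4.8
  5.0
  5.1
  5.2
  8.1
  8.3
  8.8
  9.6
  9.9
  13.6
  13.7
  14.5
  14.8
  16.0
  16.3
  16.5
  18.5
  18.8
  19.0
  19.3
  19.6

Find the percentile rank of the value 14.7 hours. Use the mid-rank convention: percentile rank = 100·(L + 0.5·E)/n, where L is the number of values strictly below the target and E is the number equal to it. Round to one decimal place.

Count below 14.7: L = 14; count equal: E = 0; n = 23.
Percentile rank = 100·(14 + 0.5·0)/23 = 100·14/23 = 60.87.

60.9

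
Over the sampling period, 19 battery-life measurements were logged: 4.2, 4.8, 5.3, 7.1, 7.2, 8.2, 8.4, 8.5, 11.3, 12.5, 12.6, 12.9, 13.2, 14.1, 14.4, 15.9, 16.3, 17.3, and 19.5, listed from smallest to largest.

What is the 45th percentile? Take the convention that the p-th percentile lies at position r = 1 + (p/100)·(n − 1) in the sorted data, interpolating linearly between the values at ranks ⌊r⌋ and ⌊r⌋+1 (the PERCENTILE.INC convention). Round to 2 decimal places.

n = 19.
r = 1 + (45/100)·(19 − 1) = 1 + 8.1 = 9.1.
Rank 9 is 11.3 and rank 10 is 12.5.
Interpolate: 11.3 + 0.1·(12.5 − 11.3) = 11.3 + 0.1·1.2 = 11.42.

11.42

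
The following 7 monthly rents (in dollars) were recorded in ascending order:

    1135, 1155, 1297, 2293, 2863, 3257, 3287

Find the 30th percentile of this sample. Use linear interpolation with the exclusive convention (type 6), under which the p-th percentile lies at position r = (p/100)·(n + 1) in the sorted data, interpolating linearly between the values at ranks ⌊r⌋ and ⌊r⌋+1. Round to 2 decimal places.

1211.80

n = 7.
r = (30/100)·(7 + 1) = 2.4.
Rank 2 is 1155 and rank 3 is 1297.
Interpolate: 1155 + 0.4·(1297 − 1155) = 1155 + 0.4·142 = 1211.8.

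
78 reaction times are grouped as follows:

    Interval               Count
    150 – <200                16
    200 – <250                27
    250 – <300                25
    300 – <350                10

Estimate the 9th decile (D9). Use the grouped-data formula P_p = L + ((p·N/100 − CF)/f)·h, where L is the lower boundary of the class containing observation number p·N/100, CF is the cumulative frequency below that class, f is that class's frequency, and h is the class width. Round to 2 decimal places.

N = 78; target position k = 90/100 · 78 = 70.2.
Cumulative frequencies: 16, 43, 68, 78.
Observation 70.2 falls in the class 300 – <350.
L = 300, CF = 68, f = 10, h = 50.
P90 = 300 + ((70.2 − 68)/10)·50 = 300 + 11 = 311.

311.00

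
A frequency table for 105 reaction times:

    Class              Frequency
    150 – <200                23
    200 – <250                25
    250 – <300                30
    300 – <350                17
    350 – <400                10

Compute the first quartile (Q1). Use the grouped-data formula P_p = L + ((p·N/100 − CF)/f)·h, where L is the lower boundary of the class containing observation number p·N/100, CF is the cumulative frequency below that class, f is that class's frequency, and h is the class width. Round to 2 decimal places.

206.50

N = 105; target position k = 25/100 · 105 = 26.25.
Cumulative frequencies: 23, 48, 78, 95, 105.
Observation 26.25 falls in the class 200 – <250.
L = 200, CF = 23, f = 25, h = 50.
P25 = 200 + ((26.25 − 23)/25)·50 = 200 + 6.5 = 206.5.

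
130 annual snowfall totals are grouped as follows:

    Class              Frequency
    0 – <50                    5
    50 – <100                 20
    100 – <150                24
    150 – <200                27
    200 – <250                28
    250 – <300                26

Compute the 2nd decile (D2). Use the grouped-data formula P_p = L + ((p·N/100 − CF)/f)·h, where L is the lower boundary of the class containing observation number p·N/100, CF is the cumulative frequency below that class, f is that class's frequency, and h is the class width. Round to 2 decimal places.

102.08

N = 130; target position k = 20/100 · 130 = 26.
Cumulative frequencies: 5, 25, 49, 76, 104, 130.
Observation 26 falls in the class 100 – <150.
L = 100, CF = 25, f = 24, h = 50.
P20 = 100 + ((26 − 25)/24)·50 = 100 + 2.08333 = 102.083.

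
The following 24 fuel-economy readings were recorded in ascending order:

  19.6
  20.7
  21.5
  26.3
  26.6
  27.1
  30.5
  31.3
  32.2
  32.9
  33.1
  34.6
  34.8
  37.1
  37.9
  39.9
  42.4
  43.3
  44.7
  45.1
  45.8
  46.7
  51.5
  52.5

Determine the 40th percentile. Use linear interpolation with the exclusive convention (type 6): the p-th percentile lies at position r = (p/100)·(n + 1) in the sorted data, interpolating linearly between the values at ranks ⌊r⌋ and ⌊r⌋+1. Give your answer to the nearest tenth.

n = 24.
r = (40/100)·(24 + 1) = 10.
r is an integer, so P40 is the value at rank 10: 32.9.

32.9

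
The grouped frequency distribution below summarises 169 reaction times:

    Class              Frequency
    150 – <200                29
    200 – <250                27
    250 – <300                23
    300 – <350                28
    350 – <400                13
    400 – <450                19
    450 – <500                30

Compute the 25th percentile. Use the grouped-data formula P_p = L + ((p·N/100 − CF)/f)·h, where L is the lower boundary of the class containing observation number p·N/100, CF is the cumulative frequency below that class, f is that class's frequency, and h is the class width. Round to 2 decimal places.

224.54

N = 169; target position k = 25/100 · 169 = 42.25.
Cumulative frequencies: 29, 56, 79, 107, 120, 139, 169.
Observation 42.25 falls in the class 200 – <250.
L = 200, CF = 29, f = 27, h = 50.
P25 = 200 + ((42.25 − 29)/27)·50 = 200 + 24.537 = 224.537.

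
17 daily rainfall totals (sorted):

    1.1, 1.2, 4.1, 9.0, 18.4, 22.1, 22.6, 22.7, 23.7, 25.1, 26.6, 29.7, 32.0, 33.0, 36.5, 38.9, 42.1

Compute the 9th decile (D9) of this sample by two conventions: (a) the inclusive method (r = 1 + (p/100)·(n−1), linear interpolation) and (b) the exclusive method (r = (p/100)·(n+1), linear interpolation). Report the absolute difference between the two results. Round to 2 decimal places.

2.08

n = 17.
(a) r = 15.4; between ranks 15 (36.5) and 16 (38.9): 37.46.
(b) r = 16.2; between ranks 16 (38.9) and 17 (42.1): 39.54.
|37.46 − 39.54| = 2.08.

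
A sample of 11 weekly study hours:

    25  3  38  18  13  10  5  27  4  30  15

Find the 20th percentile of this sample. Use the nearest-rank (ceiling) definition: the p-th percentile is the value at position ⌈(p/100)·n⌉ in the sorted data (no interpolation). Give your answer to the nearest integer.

Sorted: 3, 4, 5, 10, 13, 15, 18, 25, 27, 30, 38.
n = 11.
Position = ⌈20/100 · 11⌉ = ⌈2.2⌉ = 3.
The value at rank 3 is 5.

5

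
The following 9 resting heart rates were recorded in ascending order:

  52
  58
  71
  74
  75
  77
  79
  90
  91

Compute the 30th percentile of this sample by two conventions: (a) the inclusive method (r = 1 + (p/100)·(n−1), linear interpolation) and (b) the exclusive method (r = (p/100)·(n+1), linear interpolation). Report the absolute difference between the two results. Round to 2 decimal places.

1.20

n = 9.
(a) r = 3.4; between ranks 3 (71) and 4 (74): 72.2.
(b) r = 3 → value at rank 3 = 71.
|72.2 − 71| = 1.2.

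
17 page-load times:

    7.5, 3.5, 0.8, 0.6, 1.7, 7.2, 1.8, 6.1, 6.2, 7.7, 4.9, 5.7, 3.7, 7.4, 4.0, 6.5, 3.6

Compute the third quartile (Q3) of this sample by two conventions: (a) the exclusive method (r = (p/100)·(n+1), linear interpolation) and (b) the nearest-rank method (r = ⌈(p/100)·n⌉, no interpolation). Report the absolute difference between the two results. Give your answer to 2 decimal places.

Sorted: 0.6, 0.8, 1.7, 1.8, 3.5, 3.6, 3.7, 4.0, 4.9, 5.7, 6.1, 6.2, 6.5, 7.2, 7.4, 7.5, 7.7.
n = 17.
(a) r = 13.5; between ranks 13 (6.5) and 14 (7.2): 6.85.
(b) the nearest-rank method: rank 13 → 6.5.
|6.85 − 6.5| = 0.35.

0.35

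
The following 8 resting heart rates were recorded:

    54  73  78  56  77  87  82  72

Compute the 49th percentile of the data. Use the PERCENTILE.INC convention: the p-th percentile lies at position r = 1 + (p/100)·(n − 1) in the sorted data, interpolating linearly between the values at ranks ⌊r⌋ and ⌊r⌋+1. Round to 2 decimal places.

Sorted: 54, 56, 72, 73, 77, 78, 82, 87.
n = 8.
r = 1 + (49/100)·(8 − 1) = 1 + 3.43 = 4.43.
Rank 4 is 73 and rank 5 is 77.
Interpolate: 73 + 0.43·(77 − 73) = 73 + 0.43·4 = 74.72.

74.72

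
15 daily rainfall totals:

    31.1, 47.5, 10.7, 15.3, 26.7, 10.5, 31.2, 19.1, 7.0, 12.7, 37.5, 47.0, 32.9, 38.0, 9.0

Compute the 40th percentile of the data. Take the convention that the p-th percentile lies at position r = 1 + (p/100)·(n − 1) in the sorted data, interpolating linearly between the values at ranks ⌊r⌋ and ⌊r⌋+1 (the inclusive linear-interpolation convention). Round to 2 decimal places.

Sorted: 7.0, 9.0, 10.5, 10.7, 12.7, 15.3, 19.1, 26.7, 31.1, 31.2, 32.9, 37.5, 38.0, 47.0, 47.5.
n = 15.
r = 1 + (40/100)·(15 − 1) = 1 + 5.6 = 6.6.
Rank 6 is 15.3 and rank 7 is 19.1.
Interpolate: 15.3 + 0.6·(19.1 − 15.3) = 15.3 + 0.6·3.8 = 17.58.

17.58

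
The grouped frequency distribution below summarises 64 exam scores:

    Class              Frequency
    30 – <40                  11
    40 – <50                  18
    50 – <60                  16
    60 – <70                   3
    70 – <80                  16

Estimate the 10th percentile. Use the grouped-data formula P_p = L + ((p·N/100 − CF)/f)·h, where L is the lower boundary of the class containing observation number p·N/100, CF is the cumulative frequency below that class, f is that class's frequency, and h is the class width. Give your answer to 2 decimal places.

35.82

N = 64; target position k = 10/100 · 64 = 6.4.
Cumulative frequencies: 11, 29, 45, 48, 64.
Observation 6.4 falls in the class 30 – <40.
L = 30, CF = 0, f = 11, h = 10.
P10 = 30 + ((6.4 − 0)/11)·10 = 30 + 5.81818 = 35.8182.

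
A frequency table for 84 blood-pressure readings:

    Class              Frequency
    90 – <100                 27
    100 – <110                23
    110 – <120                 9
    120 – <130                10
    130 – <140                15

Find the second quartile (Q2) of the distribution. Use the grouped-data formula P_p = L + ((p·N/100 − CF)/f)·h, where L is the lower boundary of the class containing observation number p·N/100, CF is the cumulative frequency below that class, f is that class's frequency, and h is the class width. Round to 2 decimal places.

N = 84; target position k = 50/100 · 84 = 42.
Cumulative frequencies: 27, 50, 59, 69, 84.
Observation 42 falls in the class 100 – <110.
L = 100, CF = 27, f = 23, h = 10.
P50 = 100 + ((42 − 27)/23)·10 = 100 + 6.52174 = 106.522.

106.52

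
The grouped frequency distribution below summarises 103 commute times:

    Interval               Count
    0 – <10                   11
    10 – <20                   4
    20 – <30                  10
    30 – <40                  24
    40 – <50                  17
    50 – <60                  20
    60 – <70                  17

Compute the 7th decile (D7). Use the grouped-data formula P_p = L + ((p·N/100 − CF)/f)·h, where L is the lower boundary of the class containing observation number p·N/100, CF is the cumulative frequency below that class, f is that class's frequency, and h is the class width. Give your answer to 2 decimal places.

N = 103; target position k = 70/100 · 103 = 72.1.
Cumulative frequencies: 11, 15, 25, 49, 66, 86, 103.
Observation 72.1 falls in the class 50 – <60.
L = 50, CF = 66, f = 20, h = 10.
P70 = 50 + ((72.1 − 66)/20)·10 = 50 + 3.05 = 53.05.

53.05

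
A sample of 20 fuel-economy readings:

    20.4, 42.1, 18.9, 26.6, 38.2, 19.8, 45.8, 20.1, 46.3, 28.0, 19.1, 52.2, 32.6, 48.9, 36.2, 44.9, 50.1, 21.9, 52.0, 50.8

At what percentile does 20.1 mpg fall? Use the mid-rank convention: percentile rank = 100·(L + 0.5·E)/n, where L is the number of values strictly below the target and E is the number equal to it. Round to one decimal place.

Sorted: 18.9, 19.1, 19.8, 20.1, 20.4, 21.9, 26.6, 28.0, 32.6, 36.2, 38.2, 42.1, 44.9, 45.8, 46.3, 48.9, 50.1, 50.8, 52.0, 52.2.
Count below 20.1: L = 3; count equal: E = 1; n = 20.
Percentile rank = 100·(3 + 0.5·1)/20 = 100·3.5/20 = 17.5.

17.5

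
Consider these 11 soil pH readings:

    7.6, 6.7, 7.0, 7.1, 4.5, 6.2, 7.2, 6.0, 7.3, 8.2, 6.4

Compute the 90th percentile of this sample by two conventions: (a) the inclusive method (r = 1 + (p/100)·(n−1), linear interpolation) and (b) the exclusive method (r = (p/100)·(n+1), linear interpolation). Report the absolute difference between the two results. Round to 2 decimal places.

Sorted: 4.5, 6.0, 6.2, 6.4, 6.7, 7.0, 7.1, 7.2, 7.3, 7.6, 8.2.
n = 11.
(a) r = 10 → value at rank 10 = 7.6.
(b) r = 10.8; between ranks 10 (7.6) and 11 (8.2): 8.08.
|7.6 − 8.08| = 0.48.

0.48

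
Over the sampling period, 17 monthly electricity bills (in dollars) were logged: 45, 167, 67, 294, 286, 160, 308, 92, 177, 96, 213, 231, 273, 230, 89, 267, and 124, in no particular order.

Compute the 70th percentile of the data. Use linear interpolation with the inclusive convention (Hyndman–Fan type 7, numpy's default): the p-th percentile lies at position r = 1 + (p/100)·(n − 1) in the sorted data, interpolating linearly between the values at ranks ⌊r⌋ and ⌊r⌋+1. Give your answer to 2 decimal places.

238.20

Sorted: 45, 67, 89, 92, 96, 124, 160, 167, 177, 213, 230, 231, 267, 273, 286, 294, 308.
n = 17.
r = 1 + (70/100)·(17 − 1) = 1 + 11.2 = 12.2.
Rank 12 is 231 and rank 13 is 267.
Interpolate: 231 + 0.2·(267 − 231) = 231 + 0.2·36 = 238.2.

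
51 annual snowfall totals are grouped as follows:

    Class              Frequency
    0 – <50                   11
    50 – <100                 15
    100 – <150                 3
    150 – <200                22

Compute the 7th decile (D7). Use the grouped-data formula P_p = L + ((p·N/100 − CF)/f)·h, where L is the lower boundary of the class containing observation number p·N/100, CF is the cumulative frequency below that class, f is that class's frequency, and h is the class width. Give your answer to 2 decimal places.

N = 51; target position k = 70/100 · 51 = 35.7.
Cumulative frequencies: 11, 26, 29, 51.
Observation 35.7 falls in the class 150 – <200.
L = 150, CF = 29, f = 22, h = 50.
P70 = 150 + ((35.7 − 29)/22)·50 = 150 + 15.2273 = 165.227.

165.23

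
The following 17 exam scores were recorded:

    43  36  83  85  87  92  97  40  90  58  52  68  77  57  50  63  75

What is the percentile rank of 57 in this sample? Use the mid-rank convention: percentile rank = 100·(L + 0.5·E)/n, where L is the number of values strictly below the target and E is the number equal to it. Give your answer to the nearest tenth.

32.4

Sorted: 36, 40, 43, 50, 52, 57, 58, 63, 68, 75, 77, 83, 85, 87, 90, 92, 97.
Count below 57: L = 5; count equal: E = 1; n = 17.
Percentile rank = 100·(5 + 0.5·1)/17 = 100·5.5/17 = 32.35.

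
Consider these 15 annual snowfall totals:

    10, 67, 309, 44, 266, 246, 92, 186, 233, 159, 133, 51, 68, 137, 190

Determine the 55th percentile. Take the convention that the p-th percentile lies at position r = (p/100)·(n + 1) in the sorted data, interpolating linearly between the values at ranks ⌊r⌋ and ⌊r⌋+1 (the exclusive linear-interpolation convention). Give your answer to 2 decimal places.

Sorted: 10, 44, 51, 67, 68, 92, 133, 137, 159, 186, 190, 233, 246, 266, 309.
n = 15.
r = (55/100)·(15 + 1) = 8.8.
Rank 8 is 137 and rank 9 is 159.
Interpolate: 137 + 0.8·(159 − 137) = 137 + 0.8·22 = 154.6.

154.60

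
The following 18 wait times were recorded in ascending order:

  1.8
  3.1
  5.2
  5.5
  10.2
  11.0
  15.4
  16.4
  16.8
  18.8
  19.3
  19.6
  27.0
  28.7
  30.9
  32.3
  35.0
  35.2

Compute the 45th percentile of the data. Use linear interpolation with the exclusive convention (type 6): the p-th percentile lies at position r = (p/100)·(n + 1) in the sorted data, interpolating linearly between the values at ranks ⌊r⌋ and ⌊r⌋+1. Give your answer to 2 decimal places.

16.62

n = 18.
r = (45/100)·(18 + 1) = 8.55.
Rank 8 is 16.4 and rank 9 is 16.8.
Interpolate: 16.4 + 0.55·(16.8 − 16.4) = 16.4 + 0.55·0.4 = 16.62.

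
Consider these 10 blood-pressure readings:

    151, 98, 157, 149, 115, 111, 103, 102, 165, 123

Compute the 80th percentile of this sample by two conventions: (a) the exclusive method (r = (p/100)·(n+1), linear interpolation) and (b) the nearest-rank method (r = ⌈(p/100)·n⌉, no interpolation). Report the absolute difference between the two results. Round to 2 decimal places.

4.80

Sorted: 98, 102, 103, 111, 115, 123, 149, 151, 157, 165.
n = 10.
(a) r = 8.8; between ranks 8 (151) and 9 (157): 155.8.
(b) the nearest-rank method: rank 8 → 151.
|155.8 − 151| = 4.8.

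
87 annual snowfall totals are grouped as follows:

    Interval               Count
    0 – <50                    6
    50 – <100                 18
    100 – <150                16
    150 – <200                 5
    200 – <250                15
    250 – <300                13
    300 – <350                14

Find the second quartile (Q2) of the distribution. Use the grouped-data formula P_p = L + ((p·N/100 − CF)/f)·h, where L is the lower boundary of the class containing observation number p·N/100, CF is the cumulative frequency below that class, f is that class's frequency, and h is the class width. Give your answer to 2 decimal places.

185.00

N = 87; target position k = 50/100 · 87 = 43.5.
Cumulative frequencies: 6, 24, 40, 45, 60, 73, 87.
Observation 43.5 falls in the class 150 – <200.
L = 150, CF = 40, f = 5, h = 50.
P50 = 150 + ((43.5 − 40)/5)·50 = 150 + 35 = 185.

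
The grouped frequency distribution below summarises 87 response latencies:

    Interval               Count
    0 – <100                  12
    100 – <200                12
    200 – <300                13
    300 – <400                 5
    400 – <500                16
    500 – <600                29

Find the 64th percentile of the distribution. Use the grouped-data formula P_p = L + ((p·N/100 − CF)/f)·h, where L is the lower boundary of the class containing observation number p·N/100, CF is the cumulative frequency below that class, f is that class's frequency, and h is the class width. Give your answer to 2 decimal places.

485.50

N = 87; target position k = 64/100 · 87 = 55.68.
Cumulative frequencies: 12, 24, 37, 42, 58, 87.
Observation 55.68 falls in the class 400 – <500.
L = 400, CF = 42, f = 16, h = 100.
P64 = 400 + ((55.68 − 42)/16)·100 = 400 + 85.5 = 485.5.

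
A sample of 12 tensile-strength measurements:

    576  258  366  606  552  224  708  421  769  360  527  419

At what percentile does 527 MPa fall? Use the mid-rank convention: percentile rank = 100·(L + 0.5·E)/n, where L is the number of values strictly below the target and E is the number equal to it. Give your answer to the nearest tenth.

Sorted: 224, 258, 360, 366, 419, 421, 527, 552, 576, 606, 708, 769.
Count below 527: L = 6; count equal: E = 1; n = 12.
Percentile rank = 100·(6 + 0.5·1)/12 = 100·6.5/12 = 54.17.

54.2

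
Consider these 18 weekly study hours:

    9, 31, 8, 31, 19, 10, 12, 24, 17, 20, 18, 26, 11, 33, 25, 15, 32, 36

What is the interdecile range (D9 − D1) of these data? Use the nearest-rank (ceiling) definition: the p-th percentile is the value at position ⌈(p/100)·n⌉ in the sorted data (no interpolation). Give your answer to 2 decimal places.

Sorted: 8, 9, 10, 11, 12, 15, 17, 18, 19, 20, 24, 25, 26, 31, 31, 32, 33, 36.
n = 18.
P10: rank ⌈10/100·18⌉ = 2 → 9.
P90: rank ⌈90/100·18⌉ = 17 → 33.
Difference: 33 − 9 = 24.

24.00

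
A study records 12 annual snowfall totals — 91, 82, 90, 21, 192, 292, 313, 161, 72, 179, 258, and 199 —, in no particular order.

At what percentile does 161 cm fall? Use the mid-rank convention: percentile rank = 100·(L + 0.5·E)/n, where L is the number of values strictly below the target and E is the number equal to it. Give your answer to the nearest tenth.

Sorted: 21, 72, 82, 90, 91, 161, 179, 192, 199, 258, 292, 313.
Count below 161: L = 5; count equal: E = 1; n = 12.
Percentile rank = 100·(5 + 0.5·1)/12 = 100·5.5/12 = 45.83.

45.8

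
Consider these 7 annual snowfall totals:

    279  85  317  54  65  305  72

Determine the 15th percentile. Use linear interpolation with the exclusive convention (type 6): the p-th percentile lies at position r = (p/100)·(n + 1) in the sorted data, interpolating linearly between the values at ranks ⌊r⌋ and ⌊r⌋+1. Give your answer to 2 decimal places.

Sorted: 54, 65, 72, 85, 279, 305, 317.
n = 7.
r = (15/100)·(7 + 1) = 1.2.
Rank 1 is 54 and rank 2 is 65.
Interpolate: 54 + 0.2·(65 − 54) = 54 + 0.2·11 = 56.2.

56.20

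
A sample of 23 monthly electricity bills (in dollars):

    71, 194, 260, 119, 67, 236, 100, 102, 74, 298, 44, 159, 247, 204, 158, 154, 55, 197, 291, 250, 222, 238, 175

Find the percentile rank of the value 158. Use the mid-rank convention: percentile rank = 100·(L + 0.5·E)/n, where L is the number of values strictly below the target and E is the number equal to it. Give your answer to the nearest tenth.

Sorted: 44, 55, 67, 71, 74, 100, 102, 119, 154, 158, 159, 175, 194, 197, 204, 222, 236, 238, 247, 250, 260, 291, 298.
Count below 158: L = 9; count equal: E = 1; n = 23.
Percentile rank = 100·(9 + 0.5·1)/23 = 100·9.5/23 = 41.3.

41.3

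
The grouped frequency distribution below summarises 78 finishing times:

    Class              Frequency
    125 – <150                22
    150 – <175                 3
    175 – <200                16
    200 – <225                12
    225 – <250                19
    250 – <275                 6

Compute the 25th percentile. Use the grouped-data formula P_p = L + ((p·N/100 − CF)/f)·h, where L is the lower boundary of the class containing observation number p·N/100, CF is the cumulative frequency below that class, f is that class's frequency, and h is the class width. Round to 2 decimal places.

147.16

N = 78; target position k = 25/100 · 78 = 19.5.
Cumulative frequencies: 22, 25, 41, 53, 72, 78.
Observation 19.5 falls in the class 125 – <150.
L = 125, CF = 0, f = 22, h = 25.
P25 = 125 + ((19.5 − 0)/22)·25 = 125 + 22.1591 = 147.159.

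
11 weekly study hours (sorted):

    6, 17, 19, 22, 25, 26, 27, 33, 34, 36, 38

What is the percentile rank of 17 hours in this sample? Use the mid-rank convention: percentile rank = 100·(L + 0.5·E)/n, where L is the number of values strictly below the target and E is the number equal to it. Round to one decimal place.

13.6

Count below 17: L = 1; count equal: E = 1; n = 11.
Percentile rank = 100·(1 + 0.5·1)/11 = 100·1.5/11 = 13.64.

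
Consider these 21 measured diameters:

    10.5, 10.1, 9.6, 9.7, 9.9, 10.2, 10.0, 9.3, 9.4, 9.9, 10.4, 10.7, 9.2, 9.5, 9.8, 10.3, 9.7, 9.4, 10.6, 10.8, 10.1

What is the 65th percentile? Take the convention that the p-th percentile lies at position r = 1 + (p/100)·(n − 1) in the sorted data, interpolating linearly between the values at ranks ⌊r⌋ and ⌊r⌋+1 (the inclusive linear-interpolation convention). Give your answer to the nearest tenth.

10.1

Sorted: 9.2, 9.3, 9.4, 9.4, 9.5, 9.6, 9.7, 9.7, 9.8, 9.9, 9.9, 10.0, 10.1, 10.1, 10.2, 10.3, 10.4, 10.5, 10.6, 10.7, 10.8.
n = 21.
r = 1 + (65/100)·(21 − 1) = 1 + 13 = 14.
r is an integer, so P65 is the value at rank 14: 10.1.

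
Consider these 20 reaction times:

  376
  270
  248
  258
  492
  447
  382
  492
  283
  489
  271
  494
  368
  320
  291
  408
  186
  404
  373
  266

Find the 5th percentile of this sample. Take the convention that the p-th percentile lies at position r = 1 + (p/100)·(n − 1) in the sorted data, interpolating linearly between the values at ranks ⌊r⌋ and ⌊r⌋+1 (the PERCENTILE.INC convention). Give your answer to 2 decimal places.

Sorted: 186, 248, 258, 266, 270, 271, 283, 291, 320, 368, 373, 376, 382, 404, 408, 447, 489, 492, 492, 494.
n = 20.
r = 1 + (5/100)·(20 − 1) = 1 + 0.95 = 1.95.
Rank 1 is 186 and rank 2 is 248.
Interpolate: 186 + 0.95·(248 − 186) = 186 + 0.95·62 = 244.9.

244.90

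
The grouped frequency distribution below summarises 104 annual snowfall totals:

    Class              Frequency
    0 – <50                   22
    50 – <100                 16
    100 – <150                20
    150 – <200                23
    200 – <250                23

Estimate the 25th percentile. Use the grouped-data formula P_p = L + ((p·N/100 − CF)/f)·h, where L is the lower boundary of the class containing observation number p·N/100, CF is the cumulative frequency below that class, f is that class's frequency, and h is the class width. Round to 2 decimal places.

N = 104; target position k = 25/100 · 104 = 26.
Cumulative frequencies: 22, 38, 58, 81, 104.
Observation 26 falls in the class 50 – <100.
L = 50, CF = 22, f = 16, h = 50.
P25 = 50 + ((26 − 22)/16)·50 = 50 + 12.5 = 62.5.

62.50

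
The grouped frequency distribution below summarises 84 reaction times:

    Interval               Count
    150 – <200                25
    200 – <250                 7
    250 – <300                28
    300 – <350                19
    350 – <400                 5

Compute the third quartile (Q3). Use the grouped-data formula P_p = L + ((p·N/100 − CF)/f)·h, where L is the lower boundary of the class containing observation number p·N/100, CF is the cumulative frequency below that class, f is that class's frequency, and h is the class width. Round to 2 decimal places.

307.89

N = 84; target position k = 75/100 · 84 = 63.
Cumulative frequencies: 25, 32, 60, 79, 84.
Observation 63 falls in the class 300 – <350.
L = 300, CF = 60, f = 19, h = 50.
P75 = 300 + ((63 − 60)/19)·50 = 300 + 7.89474 = 307.895.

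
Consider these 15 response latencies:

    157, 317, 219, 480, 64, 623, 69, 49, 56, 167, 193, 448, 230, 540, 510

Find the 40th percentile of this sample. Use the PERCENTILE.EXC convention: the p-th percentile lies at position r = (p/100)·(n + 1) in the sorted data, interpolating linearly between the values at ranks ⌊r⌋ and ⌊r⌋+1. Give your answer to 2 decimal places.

Sorted: 49, 56, 64, 69, 157, 167, 193, 219, 230, 317, 448, 480, 510, 540, 623.
n = 15.
r = (40/100)·(15 + 1) = 6.4.
Rank 6 is 167 and rank 7 is 193.
Interpolate: 167 + 0.4·(193 − 167) = 167 + 0.4·26 = 177.4.

177.40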